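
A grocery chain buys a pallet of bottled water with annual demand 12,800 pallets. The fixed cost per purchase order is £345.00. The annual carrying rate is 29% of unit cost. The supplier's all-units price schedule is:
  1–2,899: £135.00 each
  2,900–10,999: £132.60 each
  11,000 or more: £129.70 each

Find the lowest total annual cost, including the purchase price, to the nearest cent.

Holding cost per unit per year at price C is H = 0.29·C.
Evaluate total cost at each tier's feasible EOQ or, if the EOQ is below the tier, at the tier's minimum quantity.
EOQ at £135.00 = 475.0 (feasible in tier 1): TC = 12,800×£135.00 + (12,800/475.0)×345 + (475.0/2)×0.29×£135.00 = £1,746,594.97.
EOQ at £132.60 = 479.2 < 2900, so use break Q=2900: TC = 12,800×£132.60 + (12,800/2900.0)×345 + (2900.0/2)×0.29×£132.60 = £1,754,561.06.
EOQ at £129.70 = 484.6 < 11000, so use break Q=11000: TC = 12,800×£129.70 + (12,800/11000.0)×345 + (11000.0/2)×0.29×£129.70 = £1,867,432.95.
Lowest total cost among the candidates is at Q = 475.0.

TC* ≈ £1,746,594.97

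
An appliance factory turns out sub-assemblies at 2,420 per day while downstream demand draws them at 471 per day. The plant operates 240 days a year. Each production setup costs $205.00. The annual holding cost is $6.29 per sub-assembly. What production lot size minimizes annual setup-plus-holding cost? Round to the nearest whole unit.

Q* ≈ 3,025 sub-assemblies

Annual demand D = 471 × 240 = 113,040.
Production build-up factor (1 − d/p) = 1 − 471/2,420 = 0.8054.
Q* = √(2DS / (H(1 − d/p))) = √(2 × 113,040 × 205 / (6.29 × 0.8054)).
= √(46,346,400 / 5.0658) ≈ 3024.715.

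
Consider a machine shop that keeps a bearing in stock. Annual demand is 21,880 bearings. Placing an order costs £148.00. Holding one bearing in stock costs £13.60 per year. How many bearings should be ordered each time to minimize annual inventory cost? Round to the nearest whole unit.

EOQ = √(2DS / H) = √(2 × 21,880 × 148 / 13.6).
= √(6,476,480 / 13.6) = √476,211.7647 ≈ 690.081.

Q* ≈ 690 bearings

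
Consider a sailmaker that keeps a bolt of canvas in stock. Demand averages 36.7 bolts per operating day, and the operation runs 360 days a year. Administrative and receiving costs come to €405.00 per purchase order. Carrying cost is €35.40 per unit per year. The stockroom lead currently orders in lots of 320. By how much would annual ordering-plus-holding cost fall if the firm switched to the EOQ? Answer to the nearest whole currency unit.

Extra cost ≈ €2,922 per year

Annual demand D = 36.7 × 360 = 13,212.
EOQ = √(2DS/H) = √(2 × 13,212 × 405 / 35.4) ≈ 549.83.
Cost at Q* = (D/Q*)S + (Q*/2)H = √(2DSH) ≈ €19,463.84.
Cost at Q = 320: (13,212/320)×405 + (320/2)×35.4 = €16,721.44 + €5,664.00 = €22,385.44.
Excess = €22,385.44 − €19,463.84 = €2,921.60.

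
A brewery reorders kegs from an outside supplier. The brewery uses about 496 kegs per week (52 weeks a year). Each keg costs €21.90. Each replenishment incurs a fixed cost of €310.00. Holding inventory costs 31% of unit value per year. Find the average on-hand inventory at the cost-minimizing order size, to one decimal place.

Average inventory ≈ 767.4 kegs

Annual demand D = 496 × 52 = 25,792.
Holding cost H = 0.31 × €21.90 = €6.7890 per unit per year.
EOQ = √(2DS/H) = √(2 × 25,792 × 310 / 6.789) ≈ 1534.74.
Average inventory = Q*/2 ≈ 1534.74 / 2 = 767.371.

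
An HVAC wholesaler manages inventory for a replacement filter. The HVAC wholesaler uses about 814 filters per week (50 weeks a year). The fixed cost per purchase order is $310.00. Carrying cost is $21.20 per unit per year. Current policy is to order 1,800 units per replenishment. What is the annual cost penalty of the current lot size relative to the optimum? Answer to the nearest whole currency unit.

Annual demand D = 814 × 50 = 40,700.
EOQ = √(2DS/H) = √(2 × 40,700 × 310 / 21.2) ≈ 1091.00.
Cost at Q* = (D/Q*)S + (Q*/2)H = √(2DSH) ≈ $23,129.22.
Cost at Q = 1,800: (40,700/1,800)×310 + (1,800/2)×21.2 = $7,009.44 + $19,080.00 = $26,089.44.
Excess = $26,089.44 − $23,129.22 = $2,960.22.

Extra cost ≈ $2,960 per year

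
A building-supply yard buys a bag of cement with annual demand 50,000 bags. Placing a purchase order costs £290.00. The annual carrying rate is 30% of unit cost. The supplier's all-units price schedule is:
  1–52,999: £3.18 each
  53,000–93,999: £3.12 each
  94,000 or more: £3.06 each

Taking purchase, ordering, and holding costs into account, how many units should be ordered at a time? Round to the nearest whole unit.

Q* ≈ 5,513 bags

Holding cost per unit per year at price C is H = 0.30·C.
Evaluate total cost at each tier's feasible EOQ or, if the EOQ is below the tier, at the tier's minimum quantity.
EOQ at £3.18 = 5513.5 (feasible in tier 1): TC = 50,000×£3.18 + (50,000/5513.5)×290 + (5513.5/2)×0.30×£3.18 = £164,259.85.
EOQ at £3.12 = 5566.2 < 53000, so use break Q=53000: TC = 50,000×£3.12 + (50,000/53000.0)×290 + (53000.0/2)×0.30×£3.12 = £181,077.58.
EOQ at £3.06 = 5620.5 < 94000, so use break Q=94000: TC = 50,000×£3.06 + (50,000/94000.0)×290 + (94000.0/2)×0.30×£3.06 = £196,300.26.
Lowest total cost is £164,259.85 at Q = 5513.5.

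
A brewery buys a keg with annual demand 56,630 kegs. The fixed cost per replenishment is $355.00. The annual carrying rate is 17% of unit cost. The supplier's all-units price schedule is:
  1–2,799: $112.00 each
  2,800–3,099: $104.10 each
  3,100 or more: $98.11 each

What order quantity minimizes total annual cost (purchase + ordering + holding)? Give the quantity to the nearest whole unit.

Holding cost per unit per year at price C is H = 0.17·C.
For each price level, check whether its EOQ is feasible; otherwise the best quantity at that price is the breakpoint.
EOQ at $112.00 = 1453.2 (feasible in tier 1): TC = 56,630×$112.00 + (56,630/1453.2)×355 + (1453.2/2)×0.17×$112.00 = $6,370,228.52.
EOQ at $104.10 = 1507.3 < 2800, so use break Q=2800: TC = 56,630×$104.10 + (56,630/2800.0)×355 + (2800.0/2)×0.17×$104.10 = $5,927,138.67.
EOQ at $98.11 = 1552.6 < 3100, so use break Q=3100: TC = 56,630×$98.11 + (56,630/3100.0)×355 + (3100.0/2)×0.17×$98.11 = $5,588,306.33.
Lowest total cost is $5,588,306.33 at Q = 3100.0.

Q* ≈ 3,100 kegs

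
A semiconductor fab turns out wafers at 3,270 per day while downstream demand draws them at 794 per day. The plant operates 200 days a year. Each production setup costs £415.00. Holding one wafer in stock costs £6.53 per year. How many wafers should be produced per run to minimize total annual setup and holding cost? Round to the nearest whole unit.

Q* ≈ 5,163 wafers

Annual demand D = 794 × 200 = 158,800.
Production build-up factor (1 − d/p) = 1 − 794/3,270 = 0.7572.
Q* = √(2DS / (H(1 − d/p))) = √(2 × 158,800 × 415 / (6.53 × 0.7572)).
= √(131,804,000 / 4.9444) ≈ 5163.049.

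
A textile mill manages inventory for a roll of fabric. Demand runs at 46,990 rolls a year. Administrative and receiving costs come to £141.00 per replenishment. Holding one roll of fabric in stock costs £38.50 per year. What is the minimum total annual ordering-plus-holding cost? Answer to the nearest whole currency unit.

TC* ≈ £22,587

EOQ = √(2DS/H) = √(2 × 46,990 × 141 / 38.5) ≈ 586.67.
At the optimum the two cost components are equal, so total cost = 2·(Q*/2)H = Q*·H.
Minimum total = √(2DSH) = √(2 × 46,990 × 141 × 38.5) ≈ 22586.953.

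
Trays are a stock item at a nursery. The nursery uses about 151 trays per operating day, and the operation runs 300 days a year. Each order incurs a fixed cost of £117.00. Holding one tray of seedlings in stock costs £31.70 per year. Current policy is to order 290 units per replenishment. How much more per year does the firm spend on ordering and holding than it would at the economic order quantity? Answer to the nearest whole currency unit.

Annual demand D = 151 × 300 = 45,300.
EOQ = √(2DS/H) = √(2 × 45,300 × 117 / 31.7) ≈ 578.27.
Cost at Q* = (D/Q*)S + (Q*/2)H = √(2DSH) ≈ £18,331.02.
Cost at Q = 290: (45,300/290)×117 + (290/2)×31.7 = £18,276.21 + £4,596.50 = £22,872.71.
Excess = £22,872.71 − £18,331.02 = £4,541.69.

Extra cost ≈ £4,542 per year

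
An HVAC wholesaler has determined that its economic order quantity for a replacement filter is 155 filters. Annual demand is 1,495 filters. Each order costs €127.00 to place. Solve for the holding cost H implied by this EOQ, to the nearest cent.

Squaring Q* = √(2DS/H) gives Q*² = 2DS/H.
From Q* = √(2DS/H): H = 2DS / Q*² = 2 × 1,495 × 127 / 155² = 15.8056.

H ≈ €15.81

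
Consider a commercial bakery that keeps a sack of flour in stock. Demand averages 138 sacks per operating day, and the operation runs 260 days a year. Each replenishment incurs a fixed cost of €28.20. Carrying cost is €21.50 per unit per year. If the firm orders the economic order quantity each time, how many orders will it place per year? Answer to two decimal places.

N ≈ 116.95 orders per year

Annual demand D = 138 × 260 = 35,880.
Q* = √(2DS/H) = √(2 × 35,880 × 28.2 / 21.5) ≈ 306.79.
Orders per year = D / Q* = 35,880 / 306.79 ≈ 116.952.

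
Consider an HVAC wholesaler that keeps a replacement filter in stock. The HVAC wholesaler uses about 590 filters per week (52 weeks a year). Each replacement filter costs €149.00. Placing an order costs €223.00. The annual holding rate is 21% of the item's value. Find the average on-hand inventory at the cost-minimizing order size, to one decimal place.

Annual demand D = 590 × 52 = 30,680.
Holding cost H = 0.21 × €149.00 = €31.2900 per unit per year.
Q* = √(2DS/H) = √(2 × 30,680 × 223 / 31.29) ≈ 661.29.
Average inventory = Q*/2 ≈ 661.29 / 2 = 330.645.

Average inventory ≈ 330.6 filters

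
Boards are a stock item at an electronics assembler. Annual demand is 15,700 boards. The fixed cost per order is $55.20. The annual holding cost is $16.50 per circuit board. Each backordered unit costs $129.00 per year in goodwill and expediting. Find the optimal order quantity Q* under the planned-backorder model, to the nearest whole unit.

Q* ≈ 344 boards

With planned backorders, Q* = √(2DS/H) · √((H+B)/B).
√(2DS/H) = √(2 × 15,700 × 55.2 / 16.5) = 324.110.
√((H+B)/B) = √((16.5+129)/129) = 1.0620.
Q* ≈ 344.214.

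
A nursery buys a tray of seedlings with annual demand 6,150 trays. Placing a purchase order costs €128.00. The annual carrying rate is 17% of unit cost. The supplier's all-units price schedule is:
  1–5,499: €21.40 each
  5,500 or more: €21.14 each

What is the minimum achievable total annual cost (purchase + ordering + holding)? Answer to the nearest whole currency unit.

Holding cost per unit per year at price C is H = 0.17·C.
For each price level, check whether its EOQ is feasible; otherwise the best quantity at that price is the breakpoint.
EOQ at €21.40 = 657.8 (feasible in tier 1): TC = 6,150×€21.40 + (6,150/657.8)×128 + (657.8/2)×0.17×€21.40 = €134,003.25.
EOQ at €21.14 = 661.9 < 5500, so use break Q=5500: TC = 6,150×€21.14 + (6,150/5500.0)×128 + (5500.0/2)×0.17×€21.14 = €140,037.08.
Lowest total cost among the candidates is at Q = 657.8.

TC* ≈ €134,003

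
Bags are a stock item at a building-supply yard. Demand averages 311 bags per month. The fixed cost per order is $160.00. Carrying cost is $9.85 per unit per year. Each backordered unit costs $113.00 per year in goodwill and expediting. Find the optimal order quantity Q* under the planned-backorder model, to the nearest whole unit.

Annual demand D = 311 × 12 = 3,732.
With planned backorders, Q* = √(2DS/H) · √((H+B)/B).
√(2DS/H) = √(2 × 3,732 × 160 / 9.85) = 348.199.
√((H+B)/B) = √((9.85+113)/113) = 1.0427.
Q* ≈ 363.058.

Q* ≈ 363 bags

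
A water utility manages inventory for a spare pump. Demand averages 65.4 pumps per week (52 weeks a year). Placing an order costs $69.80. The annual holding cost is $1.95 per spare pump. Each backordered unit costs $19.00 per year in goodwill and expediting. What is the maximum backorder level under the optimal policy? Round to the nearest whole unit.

Annual demand D = 65.4 × 52 = 3,400.8.
With planned backorders, Q* = √(2DS/H) · √((H+B)/B).
√(2DS/H) = √(2 × 3,400.8 × 69.8 / 1.95) = 493.419.
√((H+B)/B) = √((1.95+19)/19) = 1.0501.
Q* ≈ 518.121.
S* = Q* · H/(H+B) = 518.121 × 1.95/20.95 ≈ 48.226.

S* ≈ 48 pumps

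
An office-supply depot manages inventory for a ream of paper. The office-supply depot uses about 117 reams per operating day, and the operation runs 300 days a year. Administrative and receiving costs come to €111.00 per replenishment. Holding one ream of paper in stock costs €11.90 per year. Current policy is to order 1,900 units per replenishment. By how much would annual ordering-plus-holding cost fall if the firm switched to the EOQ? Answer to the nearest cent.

Extra cost ≈ €3,726.08 per year

Annual demand D = 117 × 300 = 35,100.
EOQ = √(2DS/H) = √(2 × 35,100 × 111 / 11.9) ≈ 809.20.
Cost at Q* = (D/Q*)S + (Q*/2)H = √(2DSH) ≈ €9,629.50.
Cost at Q = 1,900: (35,100/1,900)×111 + (1,900/2)×11.9 = €2,050.58 + €11,305.00 = €13,355.58.
Excess = €13,355.58 − €9,629.50 = €3,726.08.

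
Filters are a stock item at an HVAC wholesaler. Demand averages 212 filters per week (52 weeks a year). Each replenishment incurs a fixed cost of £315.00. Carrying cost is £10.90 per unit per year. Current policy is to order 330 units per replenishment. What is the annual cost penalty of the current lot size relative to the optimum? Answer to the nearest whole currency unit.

Extra cost ≈ £3,621 per year

Annual demand D = 212 × 52 = 11,024.
EOQ = √(2DS/H) = √(2 × 11,024 × 315 / 10.9) ≈ 798.23.
Cost at Q* = (D/Q*)S + (Q*/2)H = √(2DSH) ≈ £8,700.68.
Cost at Q = 330: (11,024/330)×315 + (330/2)×10.9 = £10,522.91 + £1,798.50 = £12,321.41.
Excess = £12,321.41 − £8,700.68 = £3,620.73.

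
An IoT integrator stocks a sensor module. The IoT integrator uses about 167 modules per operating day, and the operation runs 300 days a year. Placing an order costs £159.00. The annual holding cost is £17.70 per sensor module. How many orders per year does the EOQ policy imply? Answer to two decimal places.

N ≈ 52.81 orders per year

Annual demand D = 167 × 300 = 50,100.
The optimal lot size = √(2DS/H) = √(2 × 50,100 × 159 / 17.7) ≈ 948.74.
Orders per year = D / Q* = 50,100 / 948.74 ≈ 52.807.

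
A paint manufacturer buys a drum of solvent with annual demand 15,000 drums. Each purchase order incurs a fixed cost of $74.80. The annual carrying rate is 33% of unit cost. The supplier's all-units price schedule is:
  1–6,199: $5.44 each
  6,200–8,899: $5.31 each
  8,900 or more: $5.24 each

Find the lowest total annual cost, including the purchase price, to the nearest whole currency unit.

Holding cost per unit per year at price C is H = 0.33·C.
For each price level, check whether its EOQ is feasible; otherwise the best quantity at that price is the breakpoint.
EOQ at $5.44 = 1118.0 (feasible in tier 1): TC = 15,000×$5.44 + (15,000/1118.0)×74.8 + (1118.0/2)×0.33×$5.44 = $83,607.09.
EOQ at $5.31 = 1131.6 < 6200, so use break Q=6200: TC = 15,000×$5.31 + (15,000/6200.0)×74.8 + (6200.0/2)×0.33×$5.31 = $85,263.10.
EOQ at $5.24 = 1139.2 < 8900, so use break Q=8900: TC = 15,000×$5.24 + (15,000/8900.0)×74.8 + (8900.0/2)×0.33×$5.24 = $86,421.01.
Lowest total cost among the candidates is at Q = 1118.0.

TC* ≈ $83,607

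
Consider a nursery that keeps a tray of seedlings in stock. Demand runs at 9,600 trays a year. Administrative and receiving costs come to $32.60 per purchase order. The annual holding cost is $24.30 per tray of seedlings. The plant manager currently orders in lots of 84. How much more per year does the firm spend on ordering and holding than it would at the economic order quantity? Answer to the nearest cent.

EOQ = √(2DS/H) = √(2 × 9,600 × 32.6 / 24.3) ≈ 160.49.
Cost at Q* = (D/Q*)S + (Q*/2)H = √(2DSH) ≈ $3,899.98.
Cost at Q = 84: (9,600/84)×32.6 + (84/2)×24.3 = $3,725.71 + $1,020.60 = $4,746.31.
Excess = $4,746.31 − $3,899.98 = $846.33.

Extra cost ≈ $846.33 per year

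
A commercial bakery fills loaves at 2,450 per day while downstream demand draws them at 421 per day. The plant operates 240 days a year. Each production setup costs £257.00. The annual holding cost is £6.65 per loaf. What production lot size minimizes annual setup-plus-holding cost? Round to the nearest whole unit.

Q* ≈ 3,071 loaves

Annual demand D = 421 × 240 = 101,040.
Production build-up factor (1 − d/p) = 1 − 421/2,450 = 0.8282.
Q* = √(2DS / (H(1 − d/p))) = √(2 × 101,040 × 257 / (6.65 × 0.8282)).
= √(51,934,560 / 5.5073) ≈ 3070.856.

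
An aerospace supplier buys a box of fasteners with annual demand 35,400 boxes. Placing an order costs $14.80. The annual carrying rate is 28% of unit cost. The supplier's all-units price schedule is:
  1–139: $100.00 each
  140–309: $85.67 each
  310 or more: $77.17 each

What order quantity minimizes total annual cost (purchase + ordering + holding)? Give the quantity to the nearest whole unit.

Holding cost per unit per year at price C is H = 0.28·C.
For each price level, check whether its EOQ is feasible; otherwise the best quantity at that price is the breakpoint.
Tier 1 ($100.00): EOQ = 193.4 exceeds tier's upper bound 139, so this tier is dominated.
EOQ at $85.67 = 209.0 (feasible in tier 2): TC = 35,400×$85.67 + (35,400/209.0)×14.8 + (209.0/2)×0.28×$85.67 = $3,037,731.50.
EOQ at $77.17 = 220.2 < 310, so use break Q=310: TC = 35,400×$77.17 + (35,400/310.0)×14.8 + (310.0/2)×0.28×$77.17 = $2,736,857.24.
Lowest total cost is $2,736,857.24 at Q = 310.0.

Q* ≈ 310 boxes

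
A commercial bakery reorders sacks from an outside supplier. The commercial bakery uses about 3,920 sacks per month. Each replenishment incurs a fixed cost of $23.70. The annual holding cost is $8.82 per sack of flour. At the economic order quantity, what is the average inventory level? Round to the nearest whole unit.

Annual demand D = 3,920 × 12 = 47,040.
The optimal lot size = √(2DS/H) = √(2 × 47,040 × 23.7 / 8.82) ≈ 502.79.
Average inventory = Q*/2 ≈ 502.79 / 2 = 251.396.

Average inventory ≈ 251 sacks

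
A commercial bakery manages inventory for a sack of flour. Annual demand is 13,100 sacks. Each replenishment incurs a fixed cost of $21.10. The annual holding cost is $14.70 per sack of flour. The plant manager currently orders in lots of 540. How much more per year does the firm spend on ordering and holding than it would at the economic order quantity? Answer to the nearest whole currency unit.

Extra cost ≈ $1,630 per year

EOQ = √(2DS/H) = √(2 × 13,100 × 21.1 / 14.7) ≈ 193.92.
Cost at Q* = (D/Q*)S + (Q*/2)H = √(2DSH) ≈ $2,850.69.
Cost at Q = 540: (13,100/540)×21.1 + (540/2)×14.7 = $511.87 + $3,969.00 = $4,480.87.
Excess = $4,480.87 − $2,850.69 = $1,630.18.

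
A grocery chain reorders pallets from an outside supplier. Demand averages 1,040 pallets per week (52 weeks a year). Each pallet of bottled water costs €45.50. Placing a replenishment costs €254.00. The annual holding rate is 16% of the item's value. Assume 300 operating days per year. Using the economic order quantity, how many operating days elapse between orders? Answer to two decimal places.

Annual demand D = 1,040 × 52 = 54,080.
Holding cost H = 0.16 × €45.50 = €7.2800 per unit per year.
Q* = √(2DS/H) = √(2 × 54,080 × 254 / 7.28) ≈ 1942.61.
Cycle time = Q*/D × 300 = 1942.61 / 54,080 × 300 ≈ 10.776 days.

T ≈ 10.78 days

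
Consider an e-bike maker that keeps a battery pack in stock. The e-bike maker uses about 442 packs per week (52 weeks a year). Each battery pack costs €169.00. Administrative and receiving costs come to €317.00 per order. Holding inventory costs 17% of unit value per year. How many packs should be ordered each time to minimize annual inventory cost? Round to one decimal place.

Annual demand D = 442 × 52 = 22,984.
Holding cost H = 0.17 × €169.00 = €28.7300 per unit per year.
EOQ = √(2DS / H) = √(2 × 22,984 × 317 / 28.73).
= √(14,571,856 / 28.73) = √507,200 ≈ 712.180.

Q* ≈ 712.2 packs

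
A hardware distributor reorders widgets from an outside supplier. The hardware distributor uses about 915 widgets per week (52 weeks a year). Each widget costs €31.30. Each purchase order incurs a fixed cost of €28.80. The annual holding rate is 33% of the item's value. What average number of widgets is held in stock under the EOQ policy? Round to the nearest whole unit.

Annual demand D = 915 × 52 = 47,580.
Holding cost H = 0.33 × €31.30 = €10.3290 per unit per year.
EOQ = √(2DS/H) = √(2 × 47,580 × 28.8 / 10.329) ≈ 515.10.
Average inventory = Q*/2 ≈ 515.10 / 2 = 257.552.

Average inventory ≈ 258 widgets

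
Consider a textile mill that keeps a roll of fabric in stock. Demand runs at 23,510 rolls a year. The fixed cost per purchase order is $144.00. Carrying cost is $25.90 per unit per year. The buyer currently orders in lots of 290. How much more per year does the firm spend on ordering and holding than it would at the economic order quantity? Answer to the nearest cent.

Extra cost ≈ $2,186.86 per year

EOQ = √(2DS/H) = √(2 × 23,510 × 144 / 25.9) ≈ 511.30.
Cost at Q* = (D/Q*)S + (Q*/2)H = √(2DSH) ≈ $13,242.57.
Cost at Q = 290: (23,510/290)×144 + (290/2)×25.9 = $11,673.93 + $3,755.50 = $15,429.43.
Excess = $15,429.43 − $13,242.57 = $2,186.86.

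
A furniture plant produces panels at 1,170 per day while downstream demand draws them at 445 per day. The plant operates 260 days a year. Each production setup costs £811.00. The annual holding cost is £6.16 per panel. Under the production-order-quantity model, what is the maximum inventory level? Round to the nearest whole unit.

I_max ≈ 4,345 panels

Annual demand D = 445 × 260 = 115,700.
Production build-up factor (1 − d/p) = 1 − 445/1,170 = 0.6197.
Q* = √(2DS / (H(1 − d/p))) = √(2 × 115,700 × 811 / (6.16 × 0.6197)).
= √(187,665,400 / 3.8171) ≈ 7011.738.
Maximum inventory = Q*(1 − d/p) = 7011.738 × 0.6197 ≈ 4344.880.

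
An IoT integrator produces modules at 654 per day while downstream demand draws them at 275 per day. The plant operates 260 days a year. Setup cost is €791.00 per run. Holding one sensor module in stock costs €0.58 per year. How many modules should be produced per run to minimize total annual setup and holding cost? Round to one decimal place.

Annual demand D = 275 × 260 = 71,500.
Production build-up factor (1 − d/p) = 1 − 275/654 = 0.5795.
Q* = √(2DS / (H(1 − d/p))) = √(2 × 71,500 × 791 / (0.58 × 0.5795)).
= √(113,113,000 / 0.3361) ≈ 18344.739.

Q* ≈ 18,344.7 modules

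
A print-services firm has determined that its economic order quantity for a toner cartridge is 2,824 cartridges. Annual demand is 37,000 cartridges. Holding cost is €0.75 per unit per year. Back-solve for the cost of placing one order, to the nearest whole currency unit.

S ≈ €81

Invert the EOQ relation Q*² = 2DS/H.
From Q* = √(2DS/H): S = Q*²H / (2D) = 2,824² × 0.75 / (2 × 37,000) = 80.8275.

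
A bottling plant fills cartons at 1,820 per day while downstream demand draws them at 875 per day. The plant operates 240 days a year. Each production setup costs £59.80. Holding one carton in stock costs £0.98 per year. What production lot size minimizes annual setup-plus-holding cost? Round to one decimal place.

Annual demand D = 875 × 240 = 210,000.
Production build-up factor (1 − d/p) = 1 − 875/1,820 = 0.5192.
Q* = √(2DS / (H(1 − d/p))) = √(2 × 210,000 × 59.8 / (0.98 × 0.5192)).
= √(25,116,000 / 0.5088) ≈ 7025.577.

Q* ≈ 7,025.6 cartons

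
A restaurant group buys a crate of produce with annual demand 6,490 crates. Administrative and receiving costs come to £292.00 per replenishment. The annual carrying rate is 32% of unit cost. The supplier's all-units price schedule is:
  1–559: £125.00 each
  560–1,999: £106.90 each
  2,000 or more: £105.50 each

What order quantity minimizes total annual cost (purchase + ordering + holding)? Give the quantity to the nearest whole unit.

Holding cost per unit per year at price C is H = 0.32·C.
Candidates are each tier's EOQ (if it falls in that tier) and each price-break quantity.
EOQ at £125.00 = 307.8 (feasible in tier 1): TC = 6,490×£125.00 + (6,490/307.8)×292 + (307.8/2)×0.32×£125.00 = £823,562.86.
EOQ at £106.90 = 332.9 < 560, so use break Q=560: TC = 6,490×£106.90 + (6,490/560.0)×292 + (560.0/2)×0.32×£106.90 = £706,743.31.
EOQ at £105.50 = 335.1 < 2000, so use break Q=2000: TC = 6,490×£105.50 + (6,490/2000.0)×292 + (2000.0/2)×0.32×£105.50 = £719,402.54.
Lowest total cost is £706,743.31 at Q = 560.0.

Q* ≈ 560 crates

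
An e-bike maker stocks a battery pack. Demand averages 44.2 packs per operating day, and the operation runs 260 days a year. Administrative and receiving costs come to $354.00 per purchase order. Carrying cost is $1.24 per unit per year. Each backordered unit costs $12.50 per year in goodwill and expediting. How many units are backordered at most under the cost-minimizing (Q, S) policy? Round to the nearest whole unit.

S* ≈ 242 packs

Annual demand D = 44.2 × 260 = 11,492.
With planned backorders, Q* = √(2DS/H) · √((H+B)/B).
√(2DS/H) = √(2 × 11,492 × 354 / 1.24) = 2561.554.
√((H+B)/B) = √((1.24+12.5)/12.5) = 1.0484.
Q* ≈ 2685.604.
S* = Q* · H/(H+B) = 2685.604 × 1.24/13.74 ≈ 242.369.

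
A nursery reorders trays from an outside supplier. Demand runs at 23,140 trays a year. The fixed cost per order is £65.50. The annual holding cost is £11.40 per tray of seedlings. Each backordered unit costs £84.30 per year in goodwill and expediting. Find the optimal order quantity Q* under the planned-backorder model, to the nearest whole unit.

Q* ≈ 549 trays

With planned backorders, Q* = √(2DS/H) · √((H+B)/B).
√(2DS/H) = √(2 × 23,140 × 65.5 / 11.4) = 515.662.
√((H+B)/B) = √((11.4+84.3)/84.3) = 1.0655.
Q* ≈ 549.423.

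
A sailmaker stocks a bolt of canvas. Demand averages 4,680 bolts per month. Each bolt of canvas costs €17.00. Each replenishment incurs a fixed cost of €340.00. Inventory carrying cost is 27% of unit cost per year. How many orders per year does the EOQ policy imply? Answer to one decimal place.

Annual demand D = 4,680 × 12 = 56,160.
Holding cost H = 0.27 × €17.00 = €4.5900 per unit per year.
The optimal lot size = √(2DS/H) = √(2 × 56,160 × 340 / 4.59) ≈ 2884.44.
Orders per year = D / Q* = 56,160 / 2884.44 ≈ 19.470.

N ≈ 19.5 orders per year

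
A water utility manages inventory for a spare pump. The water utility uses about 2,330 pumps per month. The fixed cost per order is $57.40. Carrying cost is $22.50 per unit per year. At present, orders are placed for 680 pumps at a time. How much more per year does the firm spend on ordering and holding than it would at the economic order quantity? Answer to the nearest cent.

Annual demand D = 2,330 × 12 = 27,960.
EOQ = √(2DS/H) = √(2 × 27,960 × 57.4 / 22.5) ≈ 377.70.
Cost at Q* = (D/Q*)S + (Q*/2)H = √(2DSH) ≈ $8,498.28.
Cost at Q = 680: (27,960/680)×57.4 + (680/2)×22.5 = $2,360.15 + $7,650.00 = $10,010.15.
Excess = $10,010.15 − $8,498.28 = $1,511.88.

Extra cost ≈ $1,511.88 per year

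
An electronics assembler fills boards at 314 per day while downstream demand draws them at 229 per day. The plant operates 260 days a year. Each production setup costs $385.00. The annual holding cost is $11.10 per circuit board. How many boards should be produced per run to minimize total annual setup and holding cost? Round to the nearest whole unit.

Annual demand D = 229 × 260 = 59,540.
Production build-up factor (1 − d/p) = 1 − 229/314 = 0.2707.
Q* = √(2DS / (H(1 − d/p))) = √(2 × 59,540 × 385 / (11.1 × 0.2707)).
= √(45,845,800 / 3.0048) ≈ 3906.103.

Q* ≈ 3,906 boards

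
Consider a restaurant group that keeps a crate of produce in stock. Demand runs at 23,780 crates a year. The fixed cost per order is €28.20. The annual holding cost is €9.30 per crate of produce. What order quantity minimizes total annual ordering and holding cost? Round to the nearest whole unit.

EOQ = √(2DS / H) = √(2 × 23,780 × 28.2 / 9.3).
= √(1,341,192 / 9.3) = √144,214.1935 ≈ 379.755.

Q* ≈ 380 crates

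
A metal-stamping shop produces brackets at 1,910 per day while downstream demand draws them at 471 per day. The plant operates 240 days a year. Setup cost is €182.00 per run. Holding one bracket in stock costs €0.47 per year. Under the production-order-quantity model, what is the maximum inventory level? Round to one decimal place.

I_max ≈ 8,121.4 brackets

Annual demand D = 471 × 240 = 113,040.
Production build-up factor (1 − d/p) = 1 − 471/1,910 = 0.7534.
Q* = √(2DS / (H(1 − d/p))) = √(2 × 113,040 × 182 / (0.47 × 0.7534)).
= √(41,146,560 / 0.3541) ≈ 10779.637.
Maximum inventory = Q*(1 − d/p) = 10779.637 × 0.7534 ≈ 8121.412.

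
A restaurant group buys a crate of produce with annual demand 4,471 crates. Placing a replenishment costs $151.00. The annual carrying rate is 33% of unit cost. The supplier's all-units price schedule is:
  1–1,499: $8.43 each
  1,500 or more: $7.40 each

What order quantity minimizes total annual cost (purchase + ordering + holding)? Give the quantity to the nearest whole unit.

Holding cost per unit per year at price C is H = 0.33·C.
Candidates are each tier's EOQ (if it falls in that tier) and each price-break quantity.
EOQ at $8.43 = 696.7 (feasible in tier 1): TC = 4,471×$8.43 + (4,471/696.7)×151 + (696.7/2)×0.33×$8.43 = $39,628.63.
EOQ at $7.40 = 743.6 < 1500, so use break Q=1500: TC = 4,471×$7.40 + (4,471/1500.0)×151 + (1500.0/2)×0.33×$7.40 = $35,366.98.
Lowest total cost is $35,366.98 at Q = 1500.0.

Q* ≈ 1,500 crates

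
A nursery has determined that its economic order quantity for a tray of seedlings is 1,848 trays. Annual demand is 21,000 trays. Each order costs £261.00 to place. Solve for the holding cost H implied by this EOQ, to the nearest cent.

H ≈ £3.21

The basic EOQ model gives Q* = √(2DS/H); rearrange for the unknown.
From Q* = √(2DS/H): H = 2DS / Q*² = 2 × 21,000 × 261 / 1,848² = 3.2099.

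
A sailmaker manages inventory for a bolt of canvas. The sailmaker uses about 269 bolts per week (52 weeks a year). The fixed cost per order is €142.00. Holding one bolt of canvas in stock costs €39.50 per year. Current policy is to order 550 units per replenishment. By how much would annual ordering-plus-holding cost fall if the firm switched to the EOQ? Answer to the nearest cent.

Extra cost ≈ €1,947.28 per year

Annual demand D = 269 × 52 = 13,988.
EOQ = √(2DS/H) = √(2 × 13,988 × 142 / 39.5) ≈ 317.13.
Cost at Q* = (D/Q*)S + (Q*/2)H = √(2DSH) ≈ €12,526.67.
Cost at Q = 550: (13,988/550)×142 + (550/2)×39.5 = €3,611.45 + €10,862.50 = €14,473.95.
Excess = €14,473.95 − €12,526.67 = €1,947.28.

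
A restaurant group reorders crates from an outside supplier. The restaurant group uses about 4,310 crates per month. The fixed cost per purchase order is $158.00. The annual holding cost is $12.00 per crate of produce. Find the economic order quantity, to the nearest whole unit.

Q* ≈ 1,167 crates

Annual demand D = 4,310 × 12 = 51,720.
EOQ = √(2DS / H) = √(2 × 51,720 × 158 / 12).
= √(16,343,520 / 12) = √1,361,960 ≈ 1167.030.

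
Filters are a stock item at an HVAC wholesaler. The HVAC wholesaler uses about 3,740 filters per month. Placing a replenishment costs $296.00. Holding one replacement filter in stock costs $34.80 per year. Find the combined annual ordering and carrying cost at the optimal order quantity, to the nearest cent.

TC* ≈ $30,407.23

Annual demand D = 3,740 × 12 = 44,880.
Q* = √(2DS/H) = √(2 × 44,880 × 296 / 34.8) ≈ 873.77.
At Q*, ordering cost (D/Q*)S equals holding cost (Q*/2)H, each = √(DSH/2).
Minimum total = √(2DSH) = √(2 × 44,880 × 296 × 34.8) ≈ 30407.233.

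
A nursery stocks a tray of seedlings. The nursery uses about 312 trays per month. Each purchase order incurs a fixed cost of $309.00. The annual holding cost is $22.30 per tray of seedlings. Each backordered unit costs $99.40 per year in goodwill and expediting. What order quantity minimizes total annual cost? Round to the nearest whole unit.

Q* ≈ 356 trays

Annual demand D = 312 × 12 = 3,744.
With planned backorders, Q* = √(2DS/H) · √((H+B)/B).
√(2DS/H) = √(2 × 3,744 × 309 / 22.3) = 322.114.
√((H+B)/B) = √((22.3+99.4)/99.4) = 1.1065.
Q* ≈ 356.420.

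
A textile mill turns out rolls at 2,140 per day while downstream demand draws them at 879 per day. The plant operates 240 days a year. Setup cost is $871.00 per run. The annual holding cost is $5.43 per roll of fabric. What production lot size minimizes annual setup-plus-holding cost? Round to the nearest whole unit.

Annual demand D = 879 × 240 = 210,960.
Production build-up factor (1 − d/p) = 1 − 879/2,140 = 0.5893.
Q* = √(2DS / (H(1 − d/p))) = √(2 × 210,960 × 871 / (5.43 × 0.5893)).
= √(367,492,320 / 3.1996) ≈ 10717.008.

Q* ≈ 10,717 rolls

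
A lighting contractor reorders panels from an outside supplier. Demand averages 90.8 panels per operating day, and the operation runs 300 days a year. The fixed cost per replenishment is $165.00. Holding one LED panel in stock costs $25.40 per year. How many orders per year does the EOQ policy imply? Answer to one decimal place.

Annual demand D = 90.8 × 300 = 27,240.
The optimal lot size = √(2DS/H) = √(2 × 27,240 × 165 / 25.4) ≈ 594.90.
Orders per year = D / Q* = 27,240 / 594.90 ≈ 45.789.

N ≈ 45.8 orders per year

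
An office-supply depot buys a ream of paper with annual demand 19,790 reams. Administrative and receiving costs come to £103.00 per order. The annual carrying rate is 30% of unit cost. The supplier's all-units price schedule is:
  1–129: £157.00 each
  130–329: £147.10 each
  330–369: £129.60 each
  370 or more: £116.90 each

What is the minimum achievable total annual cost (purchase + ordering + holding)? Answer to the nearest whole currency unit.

TC* ≈ £2,325,448

Holding cost per unit per year at price C is H = 0.30·C.
Evaluate total cost at each tier's feasible EOQ or, if the EOQ is below the tier, at the tier's minimum quantity.
Tier 1 (£157.00): EOQ = 294.2 exceeds tier's upper bound 129, so this tier is dominated.
EOQ at £147.10 = 303.9 (feasible in tier 2): TC = 19,790×£147.10 + (19,790/303.9)×103 + (303.9/2)×0.30×£147.10 = £2,924,521.92.
EOQ at £129.60 = 323.8 < 330, so use break Q=330: TC = 19,790×£129.60 + (19,790/330.0)×103 + (330.0/2)×0.30×£129.60 = £2,577,376.08.
EOQ at £116.90 = 340.9 < 370, so use break Q=370: TC = 19,790×£116.90 + (19,790/370.0)×103 + (370.0/2)×0.30×£116.90 = £2,325,448.06.
Lowest total cost among the candidates is at Q = 370.0.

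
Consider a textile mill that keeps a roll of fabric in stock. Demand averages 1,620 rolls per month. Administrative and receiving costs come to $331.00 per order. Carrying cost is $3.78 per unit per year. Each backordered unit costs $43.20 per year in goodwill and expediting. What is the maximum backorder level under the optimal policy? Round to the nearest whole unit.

Annual demand D = 1,620 × 12 = 19,440.
With planned backorders, Q* = √(2DS/H) · √((H+B)/B).
√(2DS/H) = √(2 × 19,440 × 331 / 3.78) = 1845.148.
√((H+B)/B) = √((3.78+43.2)/43.2) = 1.0428.
Q* ≈ 1924.181.
S* = Q* · H/(H+B) = 1924.181 × 3.78/46.98 ≈ 154.819.

S* ≈ 155 rolls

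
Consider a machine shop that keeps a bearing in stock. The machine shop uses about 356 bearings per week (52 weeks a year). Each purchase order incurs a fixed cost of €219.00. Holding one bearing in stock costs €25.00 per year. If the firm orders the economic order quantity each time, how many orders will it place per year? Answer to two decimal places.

Annual demand D = 356 × 52 = 18,512.
Q* = √(2DS/H) = √(2 × 18,512 × 219 / 25) ≈ 569.50.
Orders per year = D / Q* = 18,512 / 569.50 ≈ 32.506.

N ≈ 32.51 orders per year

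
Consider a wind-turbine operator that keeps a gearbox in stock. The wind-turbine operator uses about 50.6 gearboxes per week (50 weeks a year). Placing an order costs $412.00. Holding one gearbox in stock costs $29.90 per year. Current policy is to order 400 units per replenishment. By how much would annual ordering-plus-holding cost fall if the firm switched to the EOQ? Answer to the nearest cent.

Extra cost ≈ $690.77 per year

Annual demand D = 50.6 × 50 = 2,530.
EOQ = √(2DS/H) = √(2 × 2,530 × 412 / 29.9) ≈ 264.05.
Cost at Q* = (D/Q*)S + (Q*/2)H = √(2DSH) ≈ $7,895.13.
Cost at Q = 400: (2,530/400)×412 + (400/2)×29.9 = $2,605.90 + $5,980.00 = $8,585.90.
Excess = $8,585.90 − $7,895.13 = $690.77.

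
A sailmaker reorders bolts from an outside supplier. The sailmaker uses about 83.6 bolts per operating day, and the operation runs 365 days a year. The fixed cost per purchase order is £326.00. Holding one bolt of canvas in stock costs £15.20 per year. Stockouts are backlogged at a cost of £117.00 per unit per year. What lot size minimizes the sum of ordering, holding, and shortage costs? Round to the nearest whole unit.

Annual demand D = 83.6 × 365 = 30,514.
With planned backorders, Q* = √(2DS/H) · √((H+B)/B).
√(2DS/H) = √(2 × 30,514 × 326 / 15.2) = 1144.067.
√((H+B)/B) = √((15.2+117)/117) = 1.0630.
Q* ≈ 1216.114.

Q* ≈ 1,216 bolts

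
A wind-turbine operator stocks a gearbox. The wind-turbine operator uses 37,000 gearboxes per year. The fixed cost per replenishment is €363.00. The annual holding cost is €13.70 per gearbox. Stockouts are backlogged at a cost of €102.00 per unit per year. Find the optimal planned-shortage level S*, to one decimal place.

With planned backorders, Q* = √(2DS/H) · √((H+B)/B).
√(2DS/H) = √(2 × 37,000 × 363 / 13.7) = 1400.261.
√((H+B)/B) = √((13.7+102)/102) = 1.0650.
Q* ≈ 1491.336.
S* = Q* · H/(H+B) = 1491.336 × 13.7/115.7 ≈ 176.589.

S* ≈ 176.6 gearboxes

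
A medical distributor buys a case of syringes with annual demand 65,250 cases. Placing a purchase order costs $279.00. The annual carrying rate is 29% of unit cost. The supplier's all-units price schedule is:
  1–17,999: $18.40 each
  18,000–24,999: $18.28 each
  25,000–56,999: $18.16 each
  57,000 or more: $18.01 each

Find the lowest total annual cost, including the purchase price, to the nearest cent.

Holding cost per unit per year at price C is H = 0.29·C.
For each price level, check whether its EOQ is feasible; otherwise the best quantity at that price is the breakpoint.
EOQ at $18.40 = 2612.2 (feasible in tier 1): TC = 65,250×$18.40 + (65,250/2612.2)×279 + (2612.2/2)×0.29×$18.40 = $1,214,538.48.
EOQ at $18.28 = 2620.7 < 18000, so use break Q=18000: TC = 65,250×$18.28 + (65,250/18000.0)×279 + (18000.0/2)×0.29×$18.28 = $1,241,492.18.
EOQ at $18.16 = 2629.4 < 25000, so use break Q=25000: TC = 65,250×$18.16 + (65,250/25000.0)×279 + (25000.0/2)×0.29×$18.16 = $1,251,498.19.
EOQ at $18.01 = 2640.3 < 57000, so use break Q=57000: TC = 65,250×$18.01 + (65,250/57000.0)×279 + (57000.0/2)×0.29×$18.01 = $1,324,324.53.
Lowest total cost among the candidates is at Q = 2612.2.

TC* ≈ $1,214,538.48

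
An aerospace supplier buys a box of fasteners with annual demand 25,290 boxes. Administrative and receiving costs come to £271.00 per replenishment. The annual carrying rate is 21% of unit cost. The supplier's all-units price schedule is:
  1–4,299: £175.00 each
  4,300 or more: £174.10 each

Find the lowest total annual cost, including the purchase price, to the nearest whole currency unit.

Holding cost per unit per year at price C is H = 0.21·C.
Evaluate total cost at each tier's feasible EOQ or, if the EOQ is below the tier, at the tier's minimum quantity.
EOQ at £175.00 = 610.7 (feasible in tier 1): TC = 25,290×£175.00 + (25,290/610.7)×271 + (610.7/2)×0.21×£175.00 = £4,448,194.13.
EOQ at £174.10 = 612.3 < 4300, so use break Q=4300: TC = 25,290×£174.10 + (25,290/4300.0)×271 + (4300.0/2)×0.21×£174.10 = £4,483,189.01.
Lowest total cost among the candidates is at Q = 610.7.

TC* ≈ £4,448,194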